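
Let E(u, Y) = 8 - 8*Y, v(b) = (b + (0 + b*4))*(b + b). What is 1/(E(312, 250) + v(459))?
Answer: 1/2104818 ≈ 4.7510e-7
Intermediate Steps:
v(b) = 10*b² (v(b) = (b + (0 + 4*b))*(2*b) = (b + 4*b)*(2*b) = (5*b)*(2*b) = 10*b²)
1/(E(312, 250) + v(459)) = 1/((8 - 8*250) + 10*459²) = 1/((8 - 2000) + 10*210681) = 1/(-1992 + 2106810) = 1/2104818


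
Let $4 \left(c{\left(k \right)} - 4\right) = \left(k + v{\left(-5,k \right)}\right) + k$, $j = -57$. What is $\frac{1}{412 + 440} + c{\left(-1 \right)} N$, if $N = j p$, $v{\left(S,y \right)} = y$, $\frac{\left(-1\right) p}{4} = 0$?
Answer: $\frac{1}{852} \approx 0.0011737$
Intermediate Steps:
$p = 0$ ($p = \left(-4\right) 0 = 0$)
$N = 0$ ($N = \left(-57\right) 0 = 0$)
$c{\left(k \right)} = 4 + \frac{3 k}{4}$ ($c{\left(k \right)} = 4 + \frac{\left(k + k\right) + k}{4} = 4 + \frac{2 k + k}{4} = 4 + \frac{3 k}{4}$)
$\frac{1}{412 + 440} + c{\left(-1 \right)} N = \frac{1}{412 + 440} + \left(4 + \frac{3}{4} \left(-1\right)\right) 0 = \frac{1}{852} + \left(4 - \frac{3}{4}\right) 0 = \frac{1}{852} + \frac{13}{4} \cdot 0 = \frac{1}{852} + 0 = \frac{1}{852}$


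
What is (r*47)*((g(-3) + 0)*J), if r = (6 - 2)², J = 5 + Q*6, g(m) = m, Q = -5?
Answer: 56400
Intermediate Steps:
J = -25 (J = 5 - 5*6 = 5 - 30 = -25)
r = 16 (r = 4² = 16)
(r*47)*((g(-3) + 0)*J) = (16*47)*((-3 + 0)*(-25)) = 752*(-3*(-25)) = 752*75 = 56400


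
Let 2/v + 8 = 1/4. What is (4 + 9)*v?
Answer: -104/31 ≈ -3.3548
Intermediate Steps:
v = -8/31 (v = 2/(-8 + 1/4) = 2/(-31/4) = 2*(-4/31) = -8/31 ≈ -0.25806)
(4 + 9)*v = (4 + 9)*(-8/31) = 13*(-8/31) = -104/31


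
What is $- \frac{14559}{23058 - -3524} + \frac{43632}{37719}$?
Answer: $\frac{22617589}{37135054} \approx 0.60906$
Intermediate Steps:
$- \frac{14559}{23058 - -3524} + \frac{43632}{37719} = - \frac{14559}{23058 + 3524} + 43632 \cdot \frac{1}{37719} = - \frac{14559}{26582} + \frac{1616}{1397} = \frac{22617589}{37135054}$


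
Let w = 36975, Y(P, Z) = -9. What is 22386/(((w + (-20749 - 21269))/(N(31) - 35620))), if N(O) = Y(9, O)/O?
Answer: 200969678/1271 ≈ 1.5812e+5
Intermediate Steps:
N(O) = -9/O
22386/(((w + (-20749 - 21269))/(N(31) - 35620))) = 22386/(((36975 + (-20749 - 21269))/(-9/31 - 35620))) = 22386/(((36975 - 42018)/(-9*1/31 - 35620))) = 22386/((-5043/(-9/31 - 35620))) = 22386/((-5043/(-1104229/31))) = 22386/((-5043*(-31/1104229))) = 22386/(156333/1104229) = 22386*(1104229/156333) = 200969678/1271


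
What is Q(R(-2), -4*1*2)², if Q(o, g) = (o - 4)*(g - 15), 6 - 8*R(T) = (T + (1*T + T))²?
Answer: 508369/16 ≈ 31773.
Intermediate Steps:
R(T) = ¾ - 9*T²/8 (R(T) = ¾ - (T + (1*T + T))²/8 = ¾ - (T + (T + T))²/8 = ¾ - (T + 2*T)²/8 = ¾ - 9*T²/8)
Q(o, g) = (-15 + g)*(-4 + o) (Q(o, g) = (-4 + o)*(-15 + g) = (-15 + g)*(-4 + o))
Q(R(-2), -4*1*2)² = (60 - 15*(¾ - 9/8*(-2)²) - 4*(-4*1)*2 + (-4*1*2)*(¾ - 9/8*(-2)²))² = (60 - 15*(¾ - 9/8*4) - (-16)*2 + (-4*2)*(¾ - 9/8*4))² = (60 - 15*(¾ - 9/2) - 4*(-8) - 8*(¾ - 9/2))² = (60 - 15*(-15/4) + 32 - 8*(-15/4))² = (60 + 225/4 + 32 + 30)² = (713/4)² = 508369/16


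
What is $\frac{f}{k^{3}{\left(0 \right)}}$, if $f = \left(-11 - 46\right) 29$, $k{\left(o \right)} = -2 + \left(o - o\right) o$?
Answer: $\frac{1653}{8} \approx 206.63$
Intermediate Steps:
$k{\left(o \right)} = -2$ ($k{\left(o \right)} = -2 + 0 o = -2 + 0 = -2$)
$f = -1653$ ($f = \left(-57\right) 29 = -1653$)
$\frac{f}{k^{3}{\left(0 \right)}} = - \frac{1653}{\left(-2\right)^{3}} = - \frac{1653}{-8} = \left(-1653\right) \left(- \frac{1}{8}\right) = \frac{1653}{8}$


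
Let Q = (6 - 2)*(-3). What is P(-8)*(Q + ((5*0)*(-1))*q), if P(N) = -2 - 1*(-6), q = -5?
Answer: -48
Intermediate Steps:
Q = -12 (Q = 4*(-3) = -12)
P(N) = 4 (P(N) = -2 + 6 = 4)
P(-8)*(Q + ((5*0)*(-1))*q) = 4*(-12 + ((5*0)*(-1))*(-5)) = 4*(-12 + (0*(-1))*(-5)) = 4*(-12 + 0*(-5)) = 4*(-12 + 0) = 4*(-12) = -48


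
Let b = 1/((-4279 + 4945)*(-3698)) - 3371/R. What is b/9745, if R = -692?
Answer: 1037790917/2076056109090 ≈ 0.00049989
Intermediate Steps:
b = 1037790917/213038082 (b = 1/((-4279 + 4945)*(-3698)) - 3371/(-692) = -1/3698/666 - 3371*(-1/692) = (1/666)*(-1/3698) + 3371/692 = -1/2462868 + 3371/692 = 1037790917/213038082 ≈ 4.8714)
b/9745 = (1037790917/213038082)/9745 = (1037790917/213038082)*(1/9745) = 1037790917/2076056109090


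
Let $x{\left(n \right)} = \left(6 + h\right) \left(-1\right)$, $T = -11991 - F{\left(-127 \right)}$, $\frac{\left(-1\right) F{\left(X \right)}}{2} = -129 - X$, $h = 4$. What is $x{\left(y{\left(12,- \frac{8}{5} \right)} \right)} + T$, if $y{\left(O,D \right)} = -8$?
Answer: $-12005$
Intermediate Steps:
$F{\left(X \right)} = 258 + 2 X$ ($F{\left(X \right)} = - 2 \left(-129 - X\right) = 258 + 2 X$)
$T = -11995$ ($T = -11991 - \left(258 + 2 \left(-127\right)\right) = -11991 - \left(258 - 254\right) = -11991 - 4 = -11995$)
$x{\left(n \right)} = -10$ ($x{\left(n \right)} = \left(6 + 4\right) \left(-1\right) = 10 \left(-1\right) = -10$)
$x{\left(y{\left(12,- \frac{8}{5} \right)} \right)} + T = -10 - 11995 = -12005$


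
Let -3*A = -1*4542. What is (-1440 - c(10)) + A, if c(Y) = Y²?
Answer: -26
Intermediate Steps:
A = 1514 (A = -(-1)*4542/3 = -⅓*(-4542) = 1514)
(-1440 - c(10)) + A = (-1440 - 1*10²) + 1514 = (-1440 - 1*100) + 1514 = (-1440 - 100) + 1514 = -1540 + 1514 = -26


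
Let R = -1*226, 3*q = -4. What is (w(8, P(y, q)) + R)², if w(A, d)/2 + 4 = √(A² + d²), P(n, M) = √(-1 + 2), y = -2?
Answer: 55016 - 936*√65 ≈ 47470.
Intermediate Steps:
q = -4/3 (q = (⅓)*(-4) = -4/3 ≈ -1.3333)
P(n, M) = 1 (P(n, M) = √1 = 1)
w(A, d) = -8 + 2*√(A² + d²)
R = -226
(w(8, P(y, q)) + R)² = ((-8 + 2*√(8² + 1²)) - 226)² = ((-8 + 2*√(64 + 1)) - 226)² = ((-8 + 2*√65) - 226)² = (-234 + 2*√65)²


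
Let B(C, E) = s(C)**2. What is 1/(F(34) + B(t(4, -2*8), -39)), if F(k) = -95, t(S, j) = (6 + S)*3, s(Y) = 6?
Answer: -1/59 ≈ -0.016949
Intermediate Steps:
t(S, j) = 18 + 3*S
B(C, E) = 36 (B(C, E) = 6**2 = 36)
1/(F(34) + B(t(4, -2*8), -39)) = 1/(-95 + 36) = 1/(-59) = -1/59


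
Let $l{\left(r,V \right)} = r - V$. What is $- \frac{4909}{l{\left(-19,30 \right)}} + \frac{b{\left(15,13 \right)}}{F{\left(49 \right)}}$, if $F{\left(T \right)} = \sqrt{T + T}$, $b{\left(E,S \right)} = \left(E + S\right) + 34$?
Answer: $\frac{4909}{49} + \frac{31 \sqrt{2}}{7} \approx 106.45$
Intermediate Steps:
$b{\left(E,S \right)} = 34 + E + S$
$F{\left(T \right)} = \sqrt{2} \sqrt{T}$ ($F{\left(T \right)} = \sqrt{2 T} = \sqrt{2} \sqrt{T}$)
$- \frac{4909}{l{\left(-19,30 \right)}} + \frac{b{\left(15,13 \right)}}{F{\left(49 \right)}} = - \frac{4909}{-19 - 30} + \frac{34 + 15 + 13}{\sqrt{2} \sqrt{49}} = - \frac{4909}{-19 - 30} + \frac{62}{\sqrt{2} \cdot 7} = - \frac{4909}{-49} + \frac{62}{7 \sqrt{2}} = \left(-4909\right) \left(- \frac{1}{49}\right) + 62 \frac{\sqrt{2}}{14} = \frac{4909}{49} + \frac{31 \sqrt{2}}{7}$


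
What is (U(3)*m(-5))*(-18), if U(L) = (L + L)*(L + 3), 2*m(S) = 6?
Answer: -1944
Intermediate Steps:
m(S) = 3 (m(S) = (1/2)*6 = 3)
U(L) = 2*L*(3 + L) (U(L) = (2*L)*(3 + L) = 2*L*(3 + L))
(U(3)*m(-5))*(-18) = ((2*3*(3 + 3))*3)*(-18) = ((2*3*6)*3)*(-18) = (36*3)*(-18) = 108*(-18) = -1944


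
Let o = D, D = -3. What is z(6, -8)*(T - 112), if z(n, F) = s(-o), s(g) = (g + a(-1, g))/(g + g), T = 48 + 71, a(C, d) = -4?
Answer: -7/6 ≈ -1.1667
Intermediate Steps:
o = -3
T = 119
s(g) = (-4 + g)/(2*g) (s(g) = (g - 4)/(g + g) = (-4 + g)/((2*g)) = (-4 + g)*(1/(2*g)) = (-4 + g)/(2*g))
z(n, F) = -1/6 (z(n, F) = (-4 - 1*(-3))/(2*((-1*(-3)))) = (1/2)*(-4 + 3)/3 = (1/2)*(1/3)*(-1) = -1/6)
z(6, -8)*(T - 112) = -(119 - 112)/6 = -1/6*7 = -7/6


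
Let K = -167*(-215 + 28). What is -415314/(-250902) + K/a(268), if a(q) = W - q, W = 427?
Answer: 8282446/41817 ≈ 198.06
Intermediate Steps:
a(q) = 427 - q
K = 31229 (K = -167*(-187) = 31229)
-415314/(-250902) + K/a(268) = -415314/(-250902) + 31229/(427 - 1*268) = -415314*(-1/250902) + 31229/(427 - 268) = 23073/13939 + 31229/159 = 8282446/41817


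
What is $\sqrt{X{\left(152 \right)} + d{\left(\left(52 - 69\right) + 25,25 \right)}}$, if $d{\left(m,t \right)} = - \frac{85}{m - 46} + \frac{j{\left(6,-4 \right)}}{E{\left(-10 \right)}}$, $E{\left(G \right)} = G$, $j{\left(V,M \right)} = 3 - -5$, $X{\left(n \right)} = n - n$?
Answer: $\frac{\sqrt{51870}}{190} \approx 1.1987$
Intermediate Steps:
$X{\left(n \right)} = 0$
$j{\left(V,M \right)} = 8$ ($j{\left(V,M \right)} = 3 + 5 = 8$)
$d{\left(m,t \right)} = - \frac{4}{5} - \frac{85}{-46 + m}$ ($d{\left(m,t \right)} = - \frac{85}{m - 46} + \frac{8}{-10} = - \frac{85}{-46 + m} + 8 \left(- \frac{1}{10}\right) = - \frac{85}{-46 + m} - \frac{4}{5} = - \frac{4}{5} - \frac{85}{-46 + m}$)
$\sqrt{X{\left(152 \right)} + d{\left(\left(52 - 69\right) + 25,25 \right)}} = \sqrt{0 + \frac{-241 - 4 \left(\left(52 - 69\right) + 25\right)}{5 \left(-46 + \left(\left(52 - 69\right) + 25\right)\right)}} = \sqrt{0 + \frac{-241 - 4 \left(-17 + 25\right)}{5 \left(-46 + \left(-17 + 25\right)\right)}} = \sqrt{0 + \frac{-241 - 32}{5 \left(-46 + 8\right)}} = \sqrt{0 + \frac{-241 - 32}{5 \left(-38\right)}} = \sqrt{0 + \frac{1}{5} \left(- \frac{1}{38}\right) \left(-273\right)} = \sqrt{0 + \frac{273}{190}} = \sqrt{\frac{273}{190}} = \frac{\sqrt{51870}}{190}$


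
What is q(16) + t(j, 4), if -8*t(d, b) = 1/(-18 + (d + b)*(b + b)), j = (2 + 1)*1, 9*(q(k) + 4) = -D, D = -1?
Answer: -10649/2736 ≈ -3.8922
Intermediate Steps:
q(k) = -35/9 (q(k) = -4 + (-1*(-1))/9 = -4 + (⅑)*1 = -4 + ⅑ = -35/9)
j = 3 (j = 3*1 = 3)
t(d, b) = -1/(8*(-18 + 2*b*(b + d))) (t(d, b) = -1/(8*(-18 + (d + b)*(b + b))) = -1/(8*(-18 + (b + d)*(2*b))) = -1/(8*(-18 + 2*b*(b + d))))
q(16) + t(j, 4) = -35/9 - 1/(-144 + 16*4² + 16*4*3) = -35/9 - 1/(-144 + 16*16 + 192) = -35/9 - 1/(-144 + 256 + 192) = -35/9 - 1/304 = -10649/2736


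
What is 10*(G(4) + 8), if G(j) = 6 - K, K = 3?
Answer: 110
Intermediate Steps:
G(j) = 3 (G(j) = 6 - 1*3 = 6 - 3 = 3)
10*(G(4) + 8) = 10*(3 + 8) = 10*11 = 110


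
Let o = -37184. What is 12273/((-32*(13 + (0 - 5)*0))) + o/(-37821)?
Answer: -64101227/2247648 ≈ -28.519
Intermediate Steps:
12273/((-32*(13 + (0 - 5)*0))) + o/(-37821) = 12273/((-32*(13 + (0 - 5)*0))) - 37184/(-37821) = 12273/((-32*(13 - 5*0))) - 37184*(-1/37821) = 12273/((-32*(13 + 0))) + 5312/5403 = 12273/((-32*13)) + 5312/5403 = 12273/(-416) + 5312/5403 = 12273*(-1/416) + 5312/5403 = -12273/416 + 5312/5403 = -64101227/2247648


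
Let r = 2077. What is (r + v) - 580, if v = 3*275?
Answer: 2322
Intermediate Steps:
v = 825
(r + v) - 580 = (2077 + 825) - 580 = 2902 - 580 = 2322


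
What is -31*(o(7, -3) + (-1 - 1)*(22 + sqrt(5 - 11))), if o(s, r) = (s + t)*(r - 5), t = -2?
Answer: 2604 + 62*I*sqrt(6) ≈ 2604.0 + 151.87*I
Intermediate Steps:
o(s, r) = (-5 + r)*(-2 + s) (o(s, r) = (s - 2)*(r - 5) = (-2 + s)*(-5 + r) = (-5 + r)*(-2 + s))
-31*(o(7, -3) + (-1 - 1)*(22 + sqrt(5 - 11))) = -31*((10 - 5*7 - 2*(-3) - 3*7) + (-1 - 1)*(22 + sqrt(5 - 11))) = -31*((10 - 35 + 6 - 21) - 2*(22 + sqrt(-6))) = -31*(-40 - 2*(22 + I*sqrt(6))) = -31*(-40 + (-44 - 2*I*sqrt(6))) = -31*(-84 - 2*I*sqrt(6)) = 2604 + 62*I*sqrt(6)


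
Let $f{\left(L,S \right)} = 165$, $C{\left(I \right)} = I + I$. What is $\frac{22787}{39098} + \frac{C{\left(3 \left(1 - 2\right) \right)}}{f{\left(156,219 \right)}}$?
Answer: $\frac{1175089}{2150390} \approx 0.54645$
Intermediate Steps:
$C{\left(I \right)} = 2 I$
$\frac{22787}{39098} + \frac{C{\left(3 \left(1 - 2\right) \right)}}{f{\left(156,219 \right)}} = \frac{22787}{39098} + \frac{2 \cdot 3 \left(1 - 2\right)}{165} = 22787 \cdot \frac{1}{39098} + 2 \cdot 3 \left(-1\right) \frac{1}{165} = \frac{22787}{39098} + 2 \left(-3\right) \frac{1}{165} = \frac{22787}{39098} - \frac{2}{55} = \frac{1175089}{2150390}$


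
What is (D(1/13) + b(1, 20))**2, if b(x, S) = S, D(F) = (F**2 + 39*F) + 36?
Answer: 99440784/28561 ≈ 3481.7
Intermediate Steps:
D(F) = 36 + F**2 + 39*F
(D(1/13) + b(1, 20))**2 = ((36 + (1/13)**2 + 39/13) + 20)**2 = ((36 + (1/13)**2 + 39*(1/13)) + 20)**2 = ((36 + 1/169 + 3) + 20)**2 = (6592/169 + 20)**2 = (9972/169)**2 = 99440784/28561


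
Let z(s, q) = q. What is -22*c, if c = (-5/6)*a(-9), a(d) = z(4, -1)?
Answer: -55/3 ≈ -18.333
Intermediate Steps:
a(d) = -1
c = 5/6 (c = -5/6*(-1) = 5/6 ≈ 0.83333)
-22*c = -22*5/6 = -55/3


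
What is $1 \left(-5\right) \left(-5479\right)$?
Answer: $27395$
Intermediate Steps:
$1 \left(-5\right) \left(-5479\right) = \left(-5\right) \left(-5479\right) = 27395$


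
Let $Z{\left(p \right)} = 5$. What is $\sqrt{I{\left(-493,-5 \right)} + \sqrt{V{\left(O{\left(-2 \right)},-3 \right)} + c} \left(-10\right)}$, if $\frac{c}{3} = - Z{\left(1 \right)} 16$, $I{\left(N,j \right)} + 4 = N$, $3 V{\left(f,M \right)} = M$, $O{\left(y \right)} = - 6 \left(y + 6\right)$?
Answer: $\sqrt{-497 - 10 i \sqrt{241}} \approx 3.441 - 22.557 i$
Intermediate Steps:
$O{\left(y \right)} = -36 - 6 y$ ($O{\left(y \right)} = - 6 \left(6 + y\right) = -36 - 6 y$)
$V{\left(f,M \right)} = \frac{M}{3}$
$I{\left(N,j \right)} = -4 + N$
$c = -240$ ($c = 3 \left(-1\right) 5 \cdot 16 = 3 \left(\left(-5\right) 16\right) = 3 \left(-80\right) = -240$)
$\sqrt{I{\left(-493,-5 \right)} + \sqrt{V{\left(O{\left(-2 \right)},-3 \right)} + c} \left(-10\right)} = \sqrt{\left(-4 - 493\right) + \sqrt{\frac{1}{3} \left(-3\right) - 240} \left(-10\right)} = \sqrt{-497 + \sqrt{-1 - 240} \left(-10\right)} = \sqrt{-497 + \sqrt{-241} \left(-10\right)} = \sqrt{-497 + i \sqrt{241} \left(-10\right)} = \sqrt{-497 - 10 i \sqrt{241}}$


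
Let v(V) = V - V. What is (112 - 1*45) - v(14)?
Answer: 67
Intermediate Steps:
v(V) = 0
(112 - 1*45) - v(14) = (112 - 1*45) - 1*0 = (112 - 45) + 0 = 67 + 0 = 67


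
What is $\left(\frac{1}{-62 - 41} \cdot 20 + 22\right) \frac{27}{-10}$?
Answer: $- \frac{30321}{515} \approx -58.876$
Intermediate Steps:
$\left(\frac{1}{-62 - 41} \cdot 20 + 22\right) \frac{27}{-10} = \left(\frac{1}{-103} \cdot 20 + 22\right) 27 \left(- \frac{1}{10}\right) = \left(\left(- \frac{1}{103}\right) 20 + 22\right) \left(- \frac{27}{10}\right) = \left(- \frac{20}{103} + 22\right) \left(- \frac{27}{10}\right) = \frac{2246}{103} \left(- \frac{27}{10}\right) = - \frac{30321}{515}$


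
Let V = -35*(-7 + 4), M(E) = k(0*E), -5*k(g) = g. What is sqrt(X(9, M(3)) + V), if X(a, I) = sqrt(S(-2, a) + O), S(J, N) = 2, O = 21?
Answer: sqrt(105 + sqrt(23)) ≈ 10.478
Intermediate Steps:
k(g) = -g/5
M(E) = 0 (M(E) = -0*E = -1/5*0 = 0)
V = 105 (V = -35*(-3) = 105)
X(a, I) = sqrt(23) (X(a, I) = sqrt(2 + 21) = sqrt(23))
sqrt(X(9, M(3)) + V) = sqrt(sqrt(23) + 105) = sqrt(105 + sqrt(23))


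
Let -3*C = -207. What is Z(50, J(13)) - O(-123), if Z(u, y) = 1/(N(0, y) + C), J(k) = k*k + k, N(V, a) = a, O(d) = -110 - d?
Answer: -3262/251 ≈ -12.996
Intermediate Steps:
C = 69 (C = -⅓*(-207) = 69)
J(k) = k + k² (J(k) = k² + k = k + k²)
Z(u, y) = 1/(69 + y) (Z(u, y) = 1/(y + 69) = 1/(69 + y))
Z(50, J(13)) - O(-123) = 1/(69 + 13*(1 + 13)) - (-110 - 1*(-123)) = 1/(69 + 13*14) - (-110 + 123) = 1/(69 + 182) - 1*13 = 1/251 - 13 = -3262/251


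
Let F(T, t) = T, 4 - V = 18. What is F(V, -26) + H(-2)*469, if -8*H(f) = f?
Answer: 413/4 ≈ 103.25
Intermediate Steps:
V = -14 (V = 4 - 1*18 = 4 - 18 = -14)
H(f) = -f/8
F(V, -26) + H(-2)*469 = -14 - ⅛*(-2)*469 = -14 + (¼)*469 = -14 + 469/4 = 413/4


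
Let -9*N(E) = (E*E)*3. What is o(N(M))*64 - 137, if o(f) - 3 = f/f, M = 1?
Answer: 119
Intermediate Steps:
N(E) = -E**2/3 (N(E) = -E*E*3/9 = -E**2*3/9 = -E**2/3)
o(f) = 4 (o(f) = 3 + f/f = 3 + 1 = 4)
o(N(M))*64 - 137 = 4*64 - 137 = 256 - 137 = 119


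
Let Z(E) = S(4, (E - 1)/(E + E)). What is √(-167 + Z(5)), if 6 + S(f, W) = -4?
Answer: I*√177 ≈ 13.304*I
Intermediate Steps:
S(f, W) = -10 (S(f, W) = -6 - 4 = -10)
Z(E) = -10
√(-167 + Z(5)) = √(-167 - 10) = √(-177) = I*√177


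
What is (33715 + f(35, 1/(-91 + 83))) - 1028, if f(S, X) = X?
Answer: 261495/8 ≈ 32687.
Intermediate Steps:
(33715 + f(35, 1/(-91 + 83))) - 1028 = (33715 + 1/(-91 + 83)) - 1028 = (33715 + 1/(-8)) - 1028 = (33715 - 1/8) - 1028 = 269719/8 - 1028 = 261495/8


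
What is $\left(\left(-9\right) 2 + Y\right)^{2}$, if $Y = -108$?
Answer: $15876$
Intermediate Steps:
$\left(\left(-9\right) 2 + Y\right)^{2} = \left(\left(-9\right) 2 - 108\right)^{2} = \left(-18 - 108\right)^{2} = \left(-126\right)^{2} = 15876$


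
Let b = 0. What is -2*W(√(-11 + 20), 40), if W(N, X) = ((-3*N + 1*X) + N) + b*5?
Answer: -68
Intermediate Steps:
W(N, X) = X - 2*N (W(N, X) = ((-3*N + 1*X) + N) + 0*5 = ((-3*N + X) + N) + 0 = ((X - 3*N) + N) + 0 = (X - 2*N) + 0 = X - 2*N)
-2*W(√(-11 + 20), 40) = -2*(40 - 2*√(-11 + 20)) = -2*(40 - 2*√9) = -2*(40 - 2*3) = -2*(40 - 6) = -2*34 = -68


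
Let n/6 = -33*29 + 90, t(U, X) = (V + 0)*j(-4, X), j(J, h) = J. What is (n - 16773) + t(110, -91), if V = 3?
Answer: -21987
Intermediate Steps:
t(U, X) = -12 (t(U, X) = (3 + 0)*(-4) = 3*(-4) = -12)
n = -5202 (n = 6*(-33*29 + 90) = 6*(-957 + 90) = 6*(-867) = -5202)
(n - 16773) + t(110, -91) = (-5202 - 16773) - 12 = -21975 - 12 = -21987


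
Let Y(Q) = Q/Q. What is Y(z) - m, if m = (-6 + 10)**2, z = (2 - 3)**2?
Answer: -15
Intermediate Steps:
z = 1 (z = (-1)**2 = 1)
Y(Q) = 1
m = 16 (m = 4**2 = 16)
Y(z) - m = 1 - 1*16 = 1 - 16 = -15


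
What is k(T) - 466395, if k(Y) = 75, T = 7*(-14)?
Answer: -466320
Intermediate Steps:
T = -98
k(T) - 466395 = 75 - 466395 = -466320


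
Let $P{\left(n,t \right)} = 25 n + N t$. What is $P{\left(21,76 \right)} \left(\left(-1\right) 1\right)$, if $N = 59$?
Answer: $-5009$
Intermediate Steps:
$P{\left(n,t \right)} = 25 n + 59 t$
$P{\left(21,76 \right)} \left(\left(-1\right) 1\right) = \left(25 \cdot 21 + 59 \cdot 76\right) \left(\left(-1\right) 1\right) = \left(525 + 4484\right) \left(-1\right) = 5009 \left(-1\right) = -5009$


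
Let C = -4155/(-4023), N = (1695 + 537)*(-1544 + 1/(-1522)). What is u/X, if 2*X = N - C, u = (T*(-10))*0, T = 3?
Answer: 0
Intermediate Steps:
N = -2622565404/761 (N = 2232*(-1544 - 1/1522) = 2232*(-2349969/1522) = -2622565404/761 ≈ -3.4462e+6)
C = 1385/1341 (C = -4155*(-1/4023) = 1385/1341 ≈ 1.0328)
u = 0 (u = (3*(-10))*0 = -30*0 = 0)
X = -3516861260749/2041002 (X = (-2622565404/761 - 1*1385/1341)/2 = (-2622565404/761 - 1385/1341)/2 = (1/2)*(-3516861260749/1020501) = -3516861260749/2041002 ≈ -1.7231e+6)
u/X = 0/(-3516861260749/2041002) = 0*(-2041002/3516861260749) = 0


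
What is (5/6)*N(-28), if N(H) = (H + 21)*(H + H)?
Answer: 980/3 ≈ 326.67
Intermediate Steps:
N(H) = 2*H*(21 + H) (N(H) = (21 + H)*(2*H) = 2*H*(21 + H))
(5/6)*N(-28) = (5/6)*(2*(-28)*(21 - 28)) = (5*(⅙))*(2*(-28)*(-7)) = (⅚)*392 = 980/3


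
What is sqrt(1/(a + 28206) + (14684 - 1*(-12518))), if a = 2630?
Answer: 3*sqrt(718479547773)/15418 ≈ 164.93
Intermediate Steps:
sqrt(1/(a + 28206) + (14684 - 1*(-12518))) = sqrt(1/(2630 + 28206) + (14684 - 1*(-12518))) = sqrt(1/30836 + (14684 + 12518)) = sqrt(1/30836 + 27202) = sqrt(838800873/30836) = 3*sqrt(718479547773)/15418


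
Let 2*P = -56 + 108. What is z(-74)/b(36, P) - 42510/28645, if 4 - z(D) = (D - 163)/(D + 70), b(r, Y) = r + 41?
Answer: -3884725/1764532 ≈ -2.2016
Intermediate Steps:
P = 26 (P = (-56 + 108)/2 = (½)*52 = 26)
b(r, Y) = 41 + r
z(D) = 4 - (-163 + D)/(70 + D) (z(D) = 4 - (D - 163)/(D + 70) = 4 - (-163 + D)/(70 + D))
z(-74)/b(36, P) - 42510/28645 = ((443 + 3*(-74))/(70 - 74))/(41 + 36) - 42510/28645 = ((443 - 222)/(-4))/77 - 42510*1/28645 = -¼*221*(1/77) - 8502/5729 = -221/4*1/77 - 8502/5729 = -221/308 - 8502/5729 = -3884725/1764532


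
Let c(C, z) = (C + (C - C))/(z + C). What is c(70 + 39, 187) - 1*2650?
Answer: -784291/296 ≈ -2649.6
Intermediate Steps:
c(C, z) = C/(C + z) (c(C, z) = (C + 0)/(C + z) = C/(C + z))
c(70 + 39, 187) - 1*2650 = (70 + 39)/((70 + 39) + 187) - 1*2650 = 109/(109 + 187) - 2650 = 109/296 - 2650 = -784291/296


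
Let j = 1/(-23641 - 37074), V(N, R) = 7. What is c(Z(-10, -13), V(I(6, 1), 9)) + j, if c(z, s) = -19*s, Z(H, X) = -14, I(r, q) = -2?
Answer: -8075096/60715 ≈ -133.00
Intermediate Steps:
j = -1/60715 (j = 1/(-60715) = -1/60715 ≈ -1.6470e-5)
c(Z(-10, -13), V(I(6, 1), 9)) + j = -19*7 - 1/60715 = -133 - 1/60715 = -8075096/60715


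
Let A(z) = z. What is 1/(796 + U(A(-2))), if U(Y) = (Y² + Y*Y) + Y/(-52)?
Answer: 26/20905 ≈ 0.0012437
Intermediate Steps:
U(Y) = 2*Y² - Y/52 (U(Y) = (Y² + Y²) + Y*(-1/52) = 2*Y² - Y/52)
1/(796 + U(A(-2))) = 1/(796 + (1/52)*(-2)*(-1 + 104*(-2))) = 1/(796 + (1/52)*(-2)*(-1 - 208)) = 1/(796 + (1/52)*(-2)*(-209)) = 1/(796 + 209/26) = 1/(20905/26) = 26/20905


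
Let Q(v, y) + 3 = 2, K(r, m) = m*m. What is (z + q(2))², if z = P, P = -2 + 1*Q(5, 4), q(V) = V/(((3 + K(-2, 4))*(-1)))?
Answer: 3481/361 ≈ 9.6427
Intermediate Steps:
K(r, m) = m²
q(V) = -V/19 (q(V) = V/(((3 + 4²)*(-1))) = V/(((3 + 16)*(-1))) = V/((19*(-1))) = V/(-19) = V*(-1/19) = -V/19)
Q(v, y) = -1 (Q(v, y) = -3 + 2 = -1)
P = -3 (P = -2 + 1*(-1) = -2 - 1 = -3)
z = -3
(z + q(2))² = (-3 - 1/19*2)² = (-3 - 2/19)² = (-59/19)² = 3481/361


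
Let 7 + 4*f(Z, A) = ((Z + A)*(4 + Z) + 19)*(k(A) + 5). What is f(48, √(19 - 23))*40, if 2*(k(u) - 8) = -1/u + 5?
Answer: 389495 + 44815*I/2 ≈ 3.895e+5 + 22408.0*I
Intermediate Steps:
k(u) = 21/2 - 1/(2*u) (k(u) = 8 + (-1/u + 5)/2 = 8 + (5 - 1/u)/2 = 8 + (5/2 - 1/(2*u)) = 21/2 - 1/(2*u))
f(Z, A) = -7/4 + (5 + (-1 + 21*A)/(2*A))*(19 + (4 + Z)*(A + Z))/4 (f(Z, A) = -7/4 + (((Z + A)*(4 + Z) + 19)*((-1 + 21*A)/(2*A) + 5))/4 = -7/4 + (((A + Z)*(4 + Z) + 19)*(5 + (-1 + 21*A)/(2*A)))/4 = -7/4 + (((4 + Z)*(A + Z) + 19)*(5 + (-1 + 21*A)/(2*A)))/4 = -7/4 + ((19 + (4 + Z)*(A + Z))*(5 + (-1 + 21*A)/(2*A)))/4 = -7/4 + ((5 + (-1 + 21*A)/(2*A))*(19 + (4 + Z)*(A + Z)))/4 = -7/4 + (5 + (-1 + 21*A)/(2*A))*(19 + (4 + Z)*(A + Z))/4)
f(48, √(19 - 23))*40 = ((-19 - 1*48² - 4*48 + 124*(√(19 - 23))² + 571*√(19 - 23) + 31*√(19 - 23)*48² + 31*48*(√(19 - 23))² + 123*√(19 - 23)*48)/(8*(√(19 - 23))))*40 = ((-19 - 1*2304 - 192 + 124*(√(-4))² + 571*√(-4) + 31*√(-4)*2304 + 31*48*(√(-4))² + 123*√(-4)*48)/(8*(√(-4))))*40 = ((-19 - 2304 - 192 + 124*(2*I)² + 571*(2*I) + 31*(2*I)*2304 + 31*48*(2*I)² + 123*(2*I)*48)/(8*((2*I))))*40 = ((-I/2)*(-19 - 2304 - 192 + 124*(-4) + 1142*I + 142848*I + 31*48*(-4) + 11808*I)/8)*40 = ((-I/2)*(-19 - 2304 - 192 - 496 + 1142*I + 142848*I - 5952 + 11808*I)/8)*40 = ((-I/2)*(-8963 + 155798*I)/8)*40 = -I*(-8963 + 155798*I)/16*40 = -5*I*(-8963 + 155798*I)/2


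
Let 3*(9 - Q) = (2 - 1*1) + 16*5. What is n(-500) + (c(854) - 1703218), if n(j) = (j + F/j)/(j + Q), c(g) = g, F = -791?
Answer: -440912026791/259000 ≈ -1.7024e+6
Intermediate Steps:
Q = -18 (Q = 9 - ((2 - 1*1) + 16*5)/3 = 9 - ((2 - 1) + 80)/3 = 9 - (1 + 80)/3 = 9 - ⅓*81 = 9 - 27 = -18)
n(j) = (j - 791/j)/(-18 + j) (n(j) = (j - 791/j)/(j - 18) = (j - 791/j)/(-18 + j))
n(-500) + (c(854) - 1703218) = (-791 + (-500)²)/((-500)*(-18 - 500)) + (854 - 1703218) = -1/500*(-791 + 250000)/(-518) - 1702364 = -1/500*(-1/518)*249209 - 1702364 = 249209/259000 - 1702364 = -440912026791/259000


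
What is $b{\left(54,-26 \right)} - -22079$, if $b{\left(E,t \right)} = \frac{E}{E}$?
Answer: $22080$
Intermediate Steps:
$b{\left(E,t \right)} = 1$
$b{\left(54,-26 \right)} - -22079 = 1 - -22079 = 1 + 22079 = 22080$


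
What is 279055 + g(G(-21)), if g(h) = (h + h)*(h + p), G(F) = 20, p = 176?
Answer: 286895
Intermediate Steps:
g(h) = 2*h*(176 + h) (g(h) = (h + h)*(h + 176) = (2*h)*(176 + h) = 2*h*(176 + h))
279055 + g(G(-21)) = 279055 + 2*20*(176 + 20) = 279055 + 2*20*196 = 279055 + 7840 = 286895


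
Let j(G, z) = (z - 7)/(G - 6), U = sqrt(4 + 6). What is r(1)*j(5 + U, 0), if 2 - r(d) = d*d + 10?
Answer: 7 + 7*sqrt(10) ≈ 29.136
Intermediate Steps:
U = sqrt(10) ≈ 3.1623
j(G, z) = (-7 + z)/(-6 + G)
r(d) = -8 - d**2 (r(d) = 2 - (d*d + 10) = 2 - (d**2 + 10) = 2 - (10 + d**2) = 2 + (-10 - d**2) = -8 - d**2)
r(1)*j(5 + U, 0) = (-8 - 1*1**2)*((-7 + 0)/(-6 + (5 + sqrt(10)))) = (-8 - 1*1)*(-7/(-1 + sqrt(10))) = (-8 - 1)*(-7/(-1 + sqrt(10))) = -(-63)/(-1 + sqrt(10)) = 63/(-1 + sqrt(10))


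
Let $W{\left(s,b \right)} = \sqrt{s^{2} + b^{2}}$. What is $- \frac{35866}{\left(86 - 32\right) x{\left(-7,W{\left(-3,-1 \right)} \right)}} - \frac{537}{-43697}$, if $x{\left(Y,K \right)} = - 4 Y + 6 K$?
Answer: $- \frac{5483791213}{125060814} + \frac{17933 \sqrt{10}}{1908} \approx -14.127$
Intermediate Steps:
$W{\left(s,b \right)} = \sqrt{b^{2} + s^{2}}$
$- \frac{35866}{\left(86 - 32\right) x{\left(-7,W{\left(-3,-1 \right)} \right)}} - \frac{537}{-43697} = - \frac{35866}{\left(86 - 32\right) \left(\left(-4\right) \left(-7\right) + 6 \sqrt{\left(-1\right)^{2} + \left(-3\right)^{2}}\right)} - \frac{537}{-43697} = - \frac{35866}{54 \left(28 + 6 \sqrt{1 + 9}\right)} - - \frac{537}{43697} = - \frac{35866}{54 \left(28 + 6 \sqrt{10}\right)} + \frac{537}{43697} = - \frac{35866}{1512 + 324 \sqrt{10}} + \frac{537}{43697} = \frac{537}{43697} - \frac{35866}{1512 + 324 \sqrt{10}}$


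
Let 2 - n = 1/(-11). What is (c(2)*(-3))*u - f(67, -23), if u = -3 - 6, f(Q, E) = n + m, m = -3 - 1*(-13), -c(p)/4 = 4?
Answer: -4885/11 ≈ -444.09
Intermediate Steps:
c(p) = -16 (c(p) = -4*4 = -16)
n = 23/11 (n = 2 - 1/(-11) = 2 - 1*(-1/11) = 2 + 1/11 = 23/11 ≈ 2.0909)
m = 10 (m = -3 + 13 = 10)
f(Q, E) = 133/11 (f(Q, E) = 23/11 + 10 = 133/11)
u = -9
(c(2)*(-3))*u - f(67, -23) = -16*(-3)*(-9) - 1*133/11 = 48*(-9) - 133/11 = -432 - 133/11 = -4885/11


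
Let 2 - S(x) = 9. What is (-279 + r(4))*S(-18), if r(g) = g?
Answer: 1925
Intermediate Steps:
S(x) = -7 (S(x) = 2 - 1*9 = 2 - 9 = -7)
(-279 + r(4))*S(-18) = (-279 + 4)*(-7) = -275*(-7) = 1925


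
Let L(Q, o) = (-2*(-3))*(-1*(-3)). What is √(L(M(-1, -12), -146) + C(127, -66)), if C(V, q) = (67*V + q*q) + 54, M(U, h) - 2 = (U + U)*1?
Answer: √12937 ≈ 113.74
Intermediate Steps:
M(U, h) = 2 + 2*U (M(U, h) = 2 + (U + U)*1 = 2 + (2*U)*1 = 2 + 2*U)
L(Q, o) = 18 (L(Q, o) = 6*3 = 18)
C(V, q) = 54 + q² + 67*V (C(V, q) = (67*V + q²) + 54 = (q² + 67*V) + 54 = 54 + q² + 67*V)
√(L(M(-1, -12), -146) + C(127, -66)) = √(18 + (54 + (-66)² + 67*127)) = √(18 + (54 + 4356 + 8509)) = √(18 + 12919) = √12937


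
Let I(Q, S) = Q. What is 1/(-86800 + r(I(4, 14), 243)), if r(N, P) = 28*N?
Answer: -1/86688 ≈ -1.1536e-5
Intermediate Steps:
1/(-86800 + r(I(4, 14), 243)) = 1/(-86800 + 28*4) = 1/(-86800 + 112) = 1/(-86688) = -1/86688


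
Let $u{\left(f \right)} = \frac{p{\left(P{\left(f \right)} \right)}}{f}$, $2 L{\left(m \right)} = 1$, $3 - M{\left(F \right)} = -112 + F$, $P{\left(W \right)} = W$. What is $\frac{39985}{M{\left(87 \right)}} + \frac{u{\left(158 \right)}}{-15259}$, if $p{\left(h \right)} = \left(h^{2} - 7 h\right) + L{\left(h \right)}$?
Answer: $\frac{24100012033}{16876454} \approx 1428.0$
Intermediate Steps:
$M{\left(F \right)} = 115 - F$ ($M{\left(F \right)} = 3 - \left(-112 + F\right) = 115 - F$)
$L{\left(m \right)} = \frac{1}{2}$ ($L{\left(m \right)} = \frac{1}{2} \cdot 1 = \frac{1}{2}$)
$p{\left(h \right)} = \frac{1}{2} + h^{2} - 7 h$ ($p{\left(h \right)} = \left(h^{2} - 7 h\right) + \frac{1}{2} = \frac{1}{2} + h^{2} - 7 h$)
$u{\left(f \right)} = \frac{\frac{1}{2} + f^{2} - 7 f}{f}$
$\frac{39985}{M{\left(87 \right)}} + \frac{u{\left(158 \right)}}{-15259} = \frac{39985}{115 - 87} + \frac{-7 + 158 + \frac{1}{2 \cdot 158}}{-15259} = \frac{39985}{115 - 87} + \left(-7 + 158 + \frac{1}{2} \cdot \frac{1}{158}\right) \left(- \frac{1}{15259}\right) = \frac{39985}{28} + \left(-7 + 158 + \frac{1}{316}\right) \left(- \frac{1}{15259}\right) = 39985 \cdot \frac{1}{28} + \frac{47717}{316} \left(- \frac{1}{15259}\right) = \frac{39985}{28} - \frac{47717}{4821844} = \frac{24100012033}{16876454}$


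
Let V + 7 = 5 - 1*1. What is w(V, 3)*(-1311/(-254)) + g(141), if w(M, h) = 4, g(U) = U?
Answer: 20529/127 ≈ 161.65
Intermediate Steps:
V = -3 (V = -7 + (5 - 1*1) = -7 + (5 - 1) = -7 + 4 = -3)
w(V, 3)*(-1311/(-254)) + g(141) = 4*(-1311/(-254)) + 141 = 4*(-1311*(-1/254)) + 141 = 4*(1311/254) + 141 = 2622/127 + 141 = 20529/127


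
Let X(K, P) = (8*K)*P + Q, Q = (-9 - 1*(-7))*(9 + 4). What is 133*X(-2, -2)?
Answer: 798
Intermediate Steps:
Q = -26 (Q = (-9 + 7)*13 = -2*13 = -26)
X(K, P) = -26 + 8*K*P (X(K, P) = (8*K)*P - 26 = 8*K*P - 26 = -26 + 8*K*P)
133*X(-2, -2) = 133*(-26 + 8*(-2)*(-2)) = 133*(-26 + 32) = 133*6 = 798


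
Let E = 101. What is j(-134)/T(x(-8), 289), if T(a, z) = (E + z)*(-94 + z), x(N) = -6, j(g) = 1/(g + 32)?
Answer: -1/7757100 ≈ -1.2891e-7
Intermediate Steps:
j(g) = 1/(32 + g)
T(a, z) = (-94 + z)*(101 + z) (T(a, z) = (101 + z)*(-94 + z) = (-94 + z)*(101 + z))
j(-134)/T(x(-8), 289) = 1/((32 - 134)*(-9494 + 289² + 7*289)) = 1/((-102)*(-9494 + 83521 + 2023)) = -1/102/76050 = -1/102*1/76050 = -1/7757100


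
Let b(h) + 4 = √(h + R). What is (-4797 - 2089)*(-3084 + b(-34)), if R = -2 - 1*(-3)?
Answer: 21263968 - 6886*I*√33 ≈ 2.1264e+7 - 39557.0*I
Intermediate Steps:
R = 1 (R = -2 + 3 = 1)
b(h) = -4 + √(1 + h) (b(h) = -4 + √(h + 1) = -4 + √(1 + h))
(-4797 - 2089)*(-3084 + b(-34)) = (-4797 - 2089)*(-3084 + (-4 + √(1 - 34))) = -6886*(-3084 + (-4 + √(-33))) = -6886*(-3084 + (-4 + I*√33)) = -6886*(-3088 + I*√33) = 21263968 - 6886*I*√33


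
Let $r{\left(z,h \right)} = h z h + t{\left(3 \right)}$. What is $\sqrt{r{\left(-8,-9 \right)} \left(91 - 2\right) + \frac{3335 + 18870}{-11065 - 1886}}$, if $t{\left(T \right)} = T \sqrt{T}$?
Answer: $\frac{\sqrt{-1074835546603 + 4975942563 \sqrt{3}}}{4317} \approx 239.19 i$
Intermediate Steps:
$t{\left(T \right)} = T^{\frac{3}{2}}$
$r{\left(z,h \right)} = 3 \sqrt{3} + z h^{2}$ ($r{\left(z,h \right)} = h z h + 3^{\frac{3}{2}} = z h^{2} + 3 \sqrt{3} = 3 \sqrt{3} + z h^{2}$)
$\sqrt{r{\left(-8,-9 \right)} \left(91 - 2\right) + \frac{3335 + 18870}{-11065 - 1886}} = \sqrt{\left(3 \sqrt{3} - 8 \left(-9\right)^{2}\right) \left(91 - 2\right) + \frac{3335 + 18870}{-11065 - 1886}} = \sqrt{\left(3 \sqrt{3} - 648\right) 89 + \frac{22205}{-12951}} = \sqrt{\left(3 \sqrt{3} - 648\right) 89 + 22205 \left(- \frac{1}{12951}\right)} = \sqrt{\left(-648 + 3 \sqrt{3}\right) 89 - \frac{22205}{12951}} = \sqrt{\left(-57672 + 267 \sqrt{3}\right) - \frac{22205}{12951}} = \sqrt{- \frac{746932277}{12951} + 267 \sqrt{3}}$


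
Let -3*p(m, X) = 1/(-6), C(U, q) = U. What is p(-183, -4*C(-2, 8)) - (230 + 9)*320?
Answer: -1376639/18 ≈ -76480.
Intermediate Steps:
p(m, X) = 1/18 (p(m, X) = -1/3/(-6) = -1/3*(-1/6) = 1/18)
p(-183, -4*C(-2, 8)) - (230 + 9)*320 = 1/18 - (230 + 9)*320 = 1/18 - 239*320 = 1/18 - 1*76480 = 1/18 - 76480 = -1376639/18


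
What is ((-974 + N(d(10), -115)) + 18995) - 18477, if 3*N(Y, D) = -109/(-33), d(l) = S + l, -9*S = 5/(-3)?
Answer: -45035/99 ≈ -454.90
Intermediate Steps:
S = 5/27 (S = -5/(9*(-3)) = -5*(-1)/(9*3) = -⅑*(-5/3) = 5/27 ≈ 0.18519)
d(l) = 5/27 + l
N(Y, D) = 109/99 (N(Y, D) = (-109/(-33))/3 = (-109*(-1/33))/3 = (⅓)*(109/33) = 109/99)
((-974 + N(d(10), -115)) + 18995) - 18477 = ((-974 + 109/99) + 18995) - 18477 = (-96317/99 + 18995) - 18477 = 1784188/99 - 18477 = -45035/99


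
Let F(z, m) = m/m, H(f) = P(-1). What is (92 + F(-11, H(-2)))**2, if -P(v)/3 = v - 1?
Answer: 8649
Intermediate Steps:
P(v) = 3 - 3*v (P(v) = -3*(v - 1) = -3*(-1 + v) = 3 - 3*v)
H(f) = 6 (H(f) = 3 - 3*(-1) = 3 + 3 = 6)
F(z, m) = 1
(92 + F(-11, H(-2)))**2 = (92 + 1)**2 = 93**2 = 8649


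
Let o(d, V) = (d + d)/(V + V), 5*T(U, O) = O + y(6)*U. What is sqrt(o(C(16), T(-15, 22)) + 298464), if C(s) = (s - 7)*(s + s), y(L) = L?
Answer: 2*sqrt(21562494)/17 ≈ 546.30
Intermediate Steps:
C(s) = 2*s*(-7 + s) (C(s) = (-7 + s)*(2*s) = 2*s*(-7 + s))
T(U, O) = O/5 + 6*U/5 (T(U, O) = (O + 6*U)/5 = O/5 + 6*U/5)
o(d, V) = d/V (o(d, V) = (2*d)/((2*V)) = (2*d)*(1/(2*V)) = d/V)
sqrt(o(C(16), T(-15, 22)) + 298464) = sqrt((2*16*(-7 + 16))/((1/5)*22 + (6/5)*(-15)) + 298464) = sqrt((2*16*9)/(22/5 - 18) + 298464) = sqrt(288/(-68/5) + 298464) = sqrt(288*(-5/68) + 298464) = sqrt(-360/17 + 298464) = sqrt(5073528/17) = 2*sqrt(21562494)/17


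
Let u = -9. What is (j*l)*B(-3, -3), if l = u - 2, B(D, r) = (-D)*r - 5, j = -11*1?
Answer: -1694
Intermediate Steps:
j = -11
B(D, r) = -5 - D*r (B(D, r) = -D*r - 5 = -5 - D*r)
l = -11 (l = -9 - 2 = -11)
(j*l)*B(-3, -3) = (-11*(-11))*(-5 - 1*(-3)*(-3)) = 121*(-5 - 9) = 121*(-14) = -1694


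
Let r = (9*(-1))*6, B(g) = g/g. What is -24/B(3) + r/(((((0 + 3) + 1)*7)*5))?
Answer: -1707/70 ≈ -24.386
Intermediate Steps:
B(g) = 1
r = -54 (r = -9*6 = -54)
-24/B(3) + r/(((((0 + 3) + 1)*7)*5)) = -24/1 - 54*1/(35*((0 + 3) + 1)) = -24*1 - 54*1/(35*(3 + 1)) = -24 - 54/((4*7)*5) = -24 - 54/(28*5) = -24 - 54/140 = -24 - 54*1/140 = -24 - 27/70 = -1707/70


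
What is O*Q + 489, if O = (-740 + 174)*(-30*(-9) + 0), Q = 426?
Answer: -65100831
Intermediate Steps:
O = -152820 (O = -566*(270 + 0) = -566*270 = -152820)
O*Q + 489 = -152820*426 + 489 = -65101320 + 489 = -65100831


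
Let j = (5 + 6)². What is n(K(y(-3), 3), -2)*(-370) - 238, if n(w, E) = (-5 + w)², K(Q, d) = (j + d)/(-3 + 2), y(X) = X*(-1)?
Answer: -6157408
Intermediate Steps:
y(X) = -X
j = 121 (j = 11² = 121)
K(Q, d) = -121 - d (K(Q, d) = (121 + d)/(-3 + 2) = (121 + d)/(-1) = (121 + d)*(-1) = -121 - d)
n(K(y(-3), 3), -2)*(-370) - 238 = (-5 + (-121 - 1*3))²*(-370) - 238 = (-5 + (-121 - 3))²*(-370) - 238 = (-5 - 124)²*(-370) - 238 = (-129)²*(-370) - 238 = 16641*(-370) - 238 = -6157170 - 238 = -6157408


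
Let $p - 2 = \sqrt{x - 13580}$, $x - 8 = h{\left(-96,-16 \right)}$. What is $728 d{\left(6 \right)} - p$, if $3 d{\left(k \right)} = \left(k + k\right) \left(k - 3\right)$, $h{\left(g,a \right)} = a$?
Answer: $8734 - 2 i \sqrt{3397} \approx 8734.0 - 116.57 i$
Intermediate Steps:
$x = -8$ ($x = 8 - 16 = -8$)
$d{\left(k \right)} = \frac{2 k \left(-3 + k\right)}{3}$ ($d{\left(k \right)} = \frac{\left(k + k\right) \left(k - 3\right)}{3} = \frac{2 k \left(-3 + k\right)}{3}$)
$p = 2 + 2 i \sqrt{3397}$ ($p = 2 + \sqrt{-8 - 13580} = 2 + \sqrt{-13588} = 2 + 2 i \sqrt{3397} \approx 2.0 + 116.57 i$)
$728 d{\left(6 \right)} - p = 728 \cdot \frac{2}{3} \cdot 6 \left(-3 + 6\right) - \left(2 + 2 i \sqrt{3397}\right) = 728 \cdot \frac{2}{3} \cdot 6 \cdot 3 - \left(2 + 2 i \sqrt{3397}\right) = 728 \cdot 12 - \left(2 + 2 i \sqrt{3397}\right) = 8736 - \left(2 + 2 i \sqrt{3397}\right) = 8734 - 2 i \sqrt{3397}$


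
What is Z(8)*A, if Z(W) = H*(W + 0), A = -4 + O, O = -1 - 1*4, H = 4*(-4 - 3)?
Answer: 2016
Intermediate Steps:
H = -28 (H = 4*(-7) = -28)
O = -5 (O = -1 - 4 = -5)
A = -9 (A = -4 - 5 = -9)
Z(W) = -28*W (Z(W) = -28*(W + 0) = -28*W)
Z(8)*A = -28*8*(-9) = -224*(-9) = 2016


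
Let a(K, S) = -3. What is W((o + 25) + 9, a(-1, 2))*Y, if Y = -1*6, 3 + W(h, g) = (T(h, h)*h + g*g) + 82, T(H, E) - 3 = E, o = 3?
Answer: -9408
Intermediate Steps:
T(H, E) = 3 + E
W(h, g) = 79 + g² + h*(3 + h) (W(h, g) = -3 + (((3 + h)*h + g*g) + 82) = -3 + ((h*(3 + h) + g²) + 82) = -3 + ((g² + h*(3 + h)) + 82) = -3 + (82 + g² + h*(3 + h)) = 79 + g² + h*(3 + h))
Y = -6
W((o + 25) + 9, a(-1, 2))*Y = (79 + (-3)² + ((3 + 25) + 9)*(3 + ((3 + 25) + 9)))*(-6) = (79 + 9 + (28 + 9)*(3 + (28 + 9)))*(-6) = (79 + 9 + 37*(3 + 37))*(-6) = (79 + 9 + 37*40)*(-6) = (79 + 9 + 1480)*(-6) = 1568*(-6) = -9408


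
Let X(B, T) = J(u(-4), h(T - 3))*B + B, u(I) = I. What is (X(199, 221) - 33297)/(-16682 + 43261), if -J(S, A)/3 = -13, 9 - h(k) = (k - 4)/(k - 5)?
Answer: -25337/26579 ≈ -0.95327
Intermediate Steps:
h(k) = 9 - (-4 + k)/(-5 + k) (h(k) = 9 - (k - 4)/(k - 5) = 9 - (-4 + k)/(-5 + k))
J(S, A) = 39 (J(S, A) = -3*(-13) = 39)
X(B, T) = 40*B (X(B, T) = 39*B + B = 40*B)
(X(199, 221) - 33297)/(-16682 + 43261) = (40*199 - 33297)/(-16682 + 43261) = (7960 - 33297)/26579 = -25337*1/26579 = -25337/26579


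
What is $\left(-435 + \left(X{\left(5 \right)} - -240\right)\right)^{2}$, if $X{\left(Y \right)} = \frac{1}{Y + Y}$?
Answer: $\frac{3798601}{100} \approx 37986.0$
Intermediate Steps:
$X{\left(Y \right)} = \frac{1}{2 Y}$
$\left(-435 + \left(X{\left(5 \right)} - -240\right)\right)^{2} = \left(-435 + \left(\frac{1}{2 \cdot 5} - -240\right)\right)^{2} = \left(-435 + \left(\frac{1}{2} \cdot \frac{1}{5} + 240\right)\right)^{2} = \left(-435 + \left(\frac{1}{10} + 240\right)\right)^{2} = \left(-435 + \frac{2401}{10}\right)^{2} = \left(- \frac{1949}{10}\right)^{2} = \frac{3798601}{100}$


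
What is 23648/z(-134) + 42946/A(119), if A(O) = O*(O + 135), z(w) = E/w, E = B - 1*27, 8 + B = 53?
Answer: -23945085751/136017 ≈ -1.7604e+5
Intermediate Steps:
B = 45 (B = -8 + 53 = 45)
E = 18 (E = 45 - 1*27 = 45 - 27 = 18)
z(w) = 18/w
A(O) = O*(135 + O)
23648/z(-134) + 42946/A(119) = 23648/((18/(-134))) + 42946/((119*(135 + 119))) = 23648/((18*(-1/134))) + 42946/((119*254)) = 23648/(-9/67) + 42946/30226 = 23648*(-67/9) + 42946*(1/30226) = -1584416/9 + 21473/15113 = -23945085751/136017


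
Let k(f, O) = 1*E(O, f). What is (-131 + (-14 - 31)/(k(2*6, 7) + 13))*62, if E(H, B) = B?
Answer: -41168/5 ≈ -8233.6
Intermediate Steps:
k(f, O) = f (k(f, O) = 1*f = f)
(-131 + (-14 - 31)/(k(2*6, 7) + 13))*62 = (-131 + (-14 - 31)/(2*6 + 13))*62 = (-131 - 45/(12 + 13))*62 = (-131 - 45/25)*62 = (-131 - 45*1/25)*62 = (-131 - 9/5)*62 = -664/5*62 = -41168/5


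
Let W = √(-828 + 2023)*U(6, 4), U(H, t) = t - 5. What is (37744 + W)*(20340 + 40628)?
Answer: 2301176192 - 60968*√1195 ≈ 2.2991e+9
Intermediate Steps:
U(H, t) = -5 + t
W = -√1195 (W = √(-828 + 2023)*(-5 + 4) = √1195*(-1) = -√1195 ≈ -34.569)
(37744 + W)*(20340 + 40628) = (37744 - √1195)*(20340 + 40628) = (37744 - √1195)*60968 = 2301176192 - 60968*√1195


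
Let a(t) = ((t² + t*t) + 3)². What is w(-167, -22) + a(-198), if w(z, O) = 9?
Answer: 6148284930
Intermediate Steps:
a(t) = (3 + 2*t²)² (a(t) = ((t² + t²) + 3)² = (2*t² + 3)² = (3 + 2*t²)²)
w(-167, -22) + a(-198) = 9 + (3 + 2*(-198)²)² = 9 + (3 + 2*39204)² = 9 + (3 + 78408)² = 9 + 78411² = 9 + 6148284921 = 6148284930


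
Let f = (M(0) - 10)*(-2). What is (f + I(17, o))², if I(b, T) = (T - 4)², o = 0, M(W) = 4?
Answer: 784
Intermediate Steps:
f = 12 (f = (4 - 10)*(-2) = -6*(-2) = 12)
I(b, T) = (-4 + T)²
(f + I(17, o))² = (12 + (-4 + 0)²)² = (12 + (-4)²)² = (12 + 16)² = 28² = 784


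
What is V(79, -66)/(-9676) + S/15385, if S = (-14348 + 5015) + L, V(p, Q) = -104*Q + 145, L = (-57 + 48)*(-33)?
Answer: -195265801/148865260 ≈ -1.3117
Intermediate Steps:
L = 297 (L = -9*(-33) = 297)
V(p, Q) = 145 - 104*Q
S = -9036 (S = (-14348 + 5015) + 297 = -9333 + 297 = -9036)
V(79, -66)/(-9676) + S/15385 = (145 - 104*(-66))/(-9676) - 9036/15385 = (145 + 6864)*(-1/9676) - 9036*1/15385 = 7009*(-1/9676) - 9036/15385 = -7009/9676 - 9036/15385 = -195265801/148865260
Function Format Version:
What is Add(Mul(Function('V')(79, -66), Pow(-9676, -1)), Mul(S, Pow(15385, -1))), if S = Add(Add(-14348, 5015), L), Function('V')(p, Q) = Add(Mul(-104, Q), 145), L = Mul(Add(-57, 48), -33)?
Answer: Rational(-195265801, 148865260) ≈ -1.3117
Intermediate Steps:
L = 297 (L = Mul(-9, -33) = 297)
Function('V')(p, Q) = Add(145, Mul(-104, Q))
S = -9036 (S = Add(Add(-14348, 5015), 297) = Add(-9333, 297) = -9036)
Add(Mul(Function('V')(79, -66), Pow(-9676, -1)), Mul(S, Pow(15385, -1))) = Add(Mul(Add(145, Mul(-104, -66)), Pow(-9676, -1)), Mul(-9036, Pow(15385, -1))) = Add(Mul(Add(145, 6864), Rational(-1, 9676)), Mul(-9036, Rational(1, 15385))) = Add(Mul(7009, Rational(-1, 9676)), Rational(-9036, 15385)) = Add(Rational(-7009, 9676), Rational(-9036, 15385)) = Rational(-195265801, 148865260)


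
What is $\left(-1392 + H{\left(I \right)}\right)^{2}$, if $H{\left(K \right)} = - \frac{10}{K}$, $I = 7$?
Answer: $\frac{95140516}{49} \approx 1.9416 \cdot 10^{6}$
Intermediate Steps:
$\left(-1392 + H{\left(I \right)}\right)^{2} = \left(-1392 - \frac{10}{7}\right)^{2} = \left(- \frac{9754}{7}\right)^{2} = \frac{95140516}{49}$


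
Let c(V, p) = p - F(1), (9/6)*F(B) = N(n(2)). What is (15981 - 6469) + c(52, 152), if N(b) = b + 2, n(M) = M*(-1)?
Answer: 9664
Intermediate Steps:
n(M) = -M
N(b) = 2 + b
F(B) = 0 (F(B) = 2*(2 - 1*2)/3 = 2*(2 - 2)/3 = (2/3)*0 = 0)
c(V, p) = p (c(V, p) = p - 1*0 = p + 0 = p)
(15981 - 6469) + c(52, 152) = (15981 - 6469) + 152 = 9512 + 152 = 9664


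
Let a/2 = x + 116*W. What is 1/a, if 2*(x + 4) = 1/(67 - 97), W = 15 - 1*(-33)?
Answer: 30/333839 ≈ 8.9864e-5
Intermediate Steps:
W = 48 (W = 15 + 33 = 48)
x = -241/60 (x = -4 + 1/(2*(67 - 97)) = -4 + (1/2)/(-30) = -4 + (1/2)*(-1/30) = -4 - 1/60 = -241/60 ≈ -4.0167)
a = 333839/30 (a = 2*(-241/60 + 116*48) = 2*(-241/60 + 5568) = 2*(333839/60) = 333839/30 ≈ 11128.)
1/a = 1/(333839/30) = 30/333839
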